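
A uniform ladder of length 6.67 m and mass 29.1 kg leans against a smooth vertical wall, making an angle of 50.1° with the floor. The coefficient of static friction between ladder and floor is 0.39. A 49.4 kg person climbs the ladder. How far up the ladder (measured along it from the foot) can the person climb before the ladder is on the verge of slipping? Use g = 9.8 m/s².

d ≈ 2.98 m

Take moments about the foot of the ladder.
Ladder weight 29.1×9.8 = 285.2 N acts at 3.335 m along the ladder; its horizontal arm is 3.335·cos50.1° = 2.139 m → τ = 610 N·m clockwise.
Person weight 49.4×9.8 = 484.1 N at distance d → arm d·cos50.1° → τ = 484.1·d·0.6414 clockwise.
Wall normal N at the top has arm L sinθ = 5.117 m counterclockwise, so Στ = 0 gives N·5.117 = 610 + 310.5·d.
ΣFy = 0 ⇒ N_floor = 769.3 N, so the maximum friction is μ_s·N_floor = 0.39×769.3 = 300 N. ΣFx = 0 ⇒ N_wall = f, so at the slipping point N = 300 N.
Substituting: 300×5.117 = 610 + 310.5·d ⇒ d = (1535 − 610) / 310.5 = 2.98 m.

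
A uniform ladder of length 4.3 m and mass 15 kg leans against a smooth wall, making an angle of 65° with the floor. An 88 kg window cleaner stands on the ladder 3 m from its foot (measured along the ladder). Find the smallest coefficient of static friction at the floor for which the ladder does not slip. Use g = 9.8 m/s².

Choose the foot of the ladder as the axis so the floor normal and friction both act there and drop out.
Ladder weight 15×9.8 = 147 N acts at 2.15 m along the ladder; its horizontal arm is 2.15·cos65° = 0.9086 m → τ = 133.6 N·m clockwise.
Window cleaner: 88×9.8 = 862.4 N at 3 m → arm 1.268 m → τ = 1094 N·m clockwise.
Wall normal N acts horizontally at the top; its moment arm is the height L sinθ = 4.3·sin65° = 3.897 m, counterclockwise.
Στ = 0 ⇒ N × 3.897 = 1228 ⇒ N = 315.1 N.
ΣFx = 0 ⇒ f = N_wall = 315.1 N. ΣFy = 0 ⇒ N_floor = 1009 N.
μ_min = f / N_floor = 315.1 / 1009 = 0.312.

μ_min ≈ 0.312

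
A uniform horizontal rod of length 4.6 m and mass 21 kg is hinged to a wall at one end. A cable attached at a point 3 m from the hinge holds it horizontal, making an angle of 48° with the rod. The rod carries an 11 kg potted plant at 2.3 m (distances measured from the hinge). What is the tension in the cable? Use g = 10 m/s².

T ≈ 330 N

Take moments about the hinge.
Beam weight: 21 × 10 = 210 N down at 2.3 m → arm 2.3 m, τ = 210 × 2.3 = 483 N·m clockwise.
Potted plant: 11 × 10 = 110 N down at 2.3 m → arm 2.3 m, τ = 110 × 2.3 = 253 N·m clockwise.
Total clockwise load moment = 736 N·m.
The cable tension T acts at 3 m; only its component perpendicular to the rod, T sinθ, produces torque. sin 48° = 0.7431.
Balancing moments: T × 3 × 0.7431 = 736, giving T = 736 / 2.229 = 330 N.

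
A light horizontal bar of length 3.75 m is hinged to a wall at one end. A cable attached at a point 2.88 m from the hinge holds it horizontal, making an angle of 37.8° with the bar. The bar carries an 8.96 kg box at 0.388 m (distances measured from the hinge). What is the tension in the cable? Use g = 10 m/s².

Sum moments about the hinge (the unknown hinge reaction has zero arm there).
Box: 8.96 × 10 = 89.6 N down at 0.388 m → arm 0.388 m, τ = 89.6 × 0.388 = 34.76 N·m clockwise.
Total clockwise load moment = 34.76 N·m.
The cable tension T acts at 2.88 m; only its component perpendicular to the bar, T sinθ, produces torque. sin 37.8° = 0.6129.
Setting net torque to zero: T × 2.88 × 0.6129 = 34.76 → T = 34.76 / 1.765 = 19.7 N.

T ≈ 19.7 N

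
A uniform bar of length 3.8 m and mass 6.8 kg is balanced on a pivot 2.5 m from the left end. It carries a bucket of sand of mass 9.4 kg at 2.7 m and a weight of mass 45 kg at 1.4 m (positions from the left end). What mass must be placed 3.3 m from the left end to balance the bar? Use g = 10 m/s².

Sum moments about the pivot (at 2.5 m from the left end) (the support reaction has zero arm there).
Beam weight: 6.8 × 10 = 68 N down at 1.9 m → arm 0.6 m, τ = 68 × 0.6 = 40.8 N·m counterclockwise.
Bucket of sand: 9.4 × 10 = 94 N down at 2.7 m → arm 0.2 m, τ = 94 × 0.2 = 18.8 N·m clockwise.
Weight: 45 × 10 = 450 N down at 1.4 m → arm 1.1 m, τ = 450 × 1.1 = 495 N·m counterclockwise.
Net moment of known loads = 517 N·m counterclockwise.
An unknown mass m at 3.3 m has arm 0.8 m; its moment is m·g·0.8 clockwise.
Στ = 0 ⇒ m × 10 × 0.8 = 517 ⇒ m = 517 / (10 × 0.8) = 64.6 kg.

m ≈ 64.6 kg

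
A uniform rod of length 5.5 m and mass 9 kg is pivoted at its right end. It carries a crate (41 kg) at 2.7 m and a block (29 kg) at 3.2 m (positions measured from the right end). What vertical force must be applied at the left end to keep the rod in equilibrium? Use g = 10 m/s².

About the right end:
Beam weight: 9 × 10 = 90 N down at 2.75 m → arm 2.75 m, τ = 90 × 2.75 = 247.5 N·m counterclockwise.
Crate: 41 × 10 = 410 N down at 2.7 m → arm 2.7 m, τ = 410 × 2.7 = 1107 N·m counterclockwise.
Block: 29 × 10 = 290 N down at 3.2 m → arm 3.2 m, τ = 290 × 3.2 = 928 N·m counterclockwise.
Net moment of the loads = 2282 N·m counterclockwise.
The upward force F acts at the left end, arm 5.5 m, giving F × 5.5 clockwise.
Setting net torque to zero: F × 5.5 = 2282 → F = 2282 / 5.5 = 415 N.

F ≈ 415 N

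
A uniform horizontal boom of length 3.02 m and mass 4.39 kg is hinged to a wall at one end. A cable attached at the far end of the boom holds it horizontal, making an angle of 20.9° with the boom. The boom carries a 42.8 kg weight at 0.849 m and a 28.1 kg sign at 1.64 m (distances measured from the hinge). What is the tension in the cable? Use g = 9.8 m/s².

T ≈ 810 N

Take moments about the hinge.
Beam weight: 4.39 × 9.8 = 43.02 N down at 1.51 m → arm 1.51 m, τ = 43.02 × 1.51 = 64.96 N·m clockwise.
Weight: 42.8 × 9.8 = 419.4 N down at 0.849 m → arm 0.849 m, τ = 419.4 × 0.849 = 356.1 N·m clockwise.
Sign: 28.1 × 9.8 = 275.4 N down at 1.64 m → arm 1.64 m, τ = 275.4 × 1.64 = 451.7 N·m clockwise.
Total clockwise load moment = 872.8 N·m.
The cable tension T acts at 3.02 m; only its component perpendicular to the boom, T sinθ, produces torque. sin 20.9° = 0.3567.
Στ = 0 ⇒ T × 3.02 × 0.3567 = 872.8 ⇒ T = 872.8 / 1.077 = 810 N.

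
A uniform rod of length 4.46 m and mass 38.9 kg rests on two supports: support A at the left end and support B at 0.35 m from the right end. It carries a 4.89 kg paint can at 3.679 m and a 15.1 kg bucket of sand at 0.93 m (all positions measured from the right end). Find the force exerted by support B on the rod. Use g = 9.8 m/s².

R_B ≈ 343 N

Choose support A as the axis so its reaction then has zero moment arm.
Beam weight: 38.9 × 9.8 = 381.2 N down at 2.23 m → arm 2.23 m, τ = 381.2 × 2.23 = 850.1 N·m clockwise.
Paint can: 4.89 × 9.8 = 47.92 N down at 3.679 m → arm 0.781 m, τ = 47.92 × 0.781 = 37.43 N·m clockwise.
Bucket of sand: 15.1 × 9.8 = 148 N down at 0.93 m → arm 3.53 m, τ = 148 × 3.53 = 522.4 N·m clockwise.
Net load moment about support A = 1410 N·m clockwise.
Reaction R at support B is upward at 0.35 m, arm 4.11 m → moment R × 4.11 counterclockwise.
Στ = 0 ⇒ R × 4.11 = 1410 ⇒ R = 343 N.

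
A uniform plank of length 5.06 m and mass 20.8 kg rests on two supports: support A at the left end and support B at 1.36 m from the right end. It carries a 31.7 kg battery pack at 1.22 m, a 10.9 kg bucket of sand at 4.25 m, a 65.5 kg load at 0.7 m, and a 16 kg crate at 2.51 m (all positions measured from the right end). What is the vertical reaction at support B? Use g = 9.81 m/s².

R_B ≈ 1350 N

About support A:
Beam weight: 20.8 × 9.81 = 204 N down at 2.53 m → arm 2.53 m, τ = 204 × 2.53 = 516.1 N·m clockwise.
Battery pack: 31.7 × 9.81 = 311 N down at 1.22 m → arm 3.84 m, τ = 311 × 3.84 = 1194 N·m clockwise.
Bucket of sand: 10.9 × 9.81 = 106.9 N down at 4.25 m → arm 0.81 m, τ = 106.9 × 0.81 = 86.59 N·m clockwise.
Load: 65.5 × 9.81 = 642.6 N down at 0.7 m → arm 4.36 m, τ = 642.6 × 4.36 = 2802 N·m clockwise.
Crate: 16 × 9.81 = 157 N down at 2.51 m → arm 2.55 m, τ = 157 × 2.55 = 400.3 N·m clockwise.
Net load moment about support A = 4999 N·m clockwise.
Reaction R at support B is upward at 1.36 m, arm 3.7 m → moment R × 3.7 counterclockwise.
Στ = 0 ⇒ R × 3.7 = 4999 ⇒ R = 1350 N.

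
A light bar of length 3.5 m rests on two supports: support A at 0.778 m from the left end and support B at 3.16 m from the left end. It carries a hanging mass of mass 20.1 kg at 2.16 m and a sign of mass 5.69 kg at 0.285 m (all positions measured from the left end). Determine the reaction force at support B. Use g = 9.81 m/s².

Sum moments about support A (its reaction then has zero moment arm).
Hanging mass: 20.1 × 9.81 = 197.2 N down at 2.16 m → arm 1.382 m, τ = 197.2 × 1.382 = 272.5 N·m clockwise.
Sign: 5.69 × 9.81 = 55.82 N down at 0.285 m → arm 0.493 m, τ = 55.82 × 0.493 = 27.52 N·m counterclockwise.
Net load moment about support A = 245 N·m clockwise.
Reaction R at support B is upward at 3.16 m, arm 2.382 m → moment R × 2.382 counterclockwise.
Balancing moments: R × 2.382 = 245, giving R = 103 N.

R_B ≈ 103 N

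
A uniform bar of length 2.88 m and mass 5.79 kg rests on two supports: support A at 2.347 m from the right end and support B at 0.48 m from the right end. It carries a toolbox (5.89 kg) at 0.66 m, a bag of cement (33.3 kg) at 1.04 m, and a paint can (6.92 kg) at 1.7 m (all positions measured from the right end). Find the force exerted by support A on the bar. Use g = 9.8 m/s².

R_A ≈ 177 N

Take moments about support B.
Beam weight: 5.79 × 9.8 = 56.74 N down at 1.44 m → arm 0.96 m, τ = 56.74 × 0.96 = 54.47 N·m counterclockwise.
Toolbox: 5.89 × 9.8 = 57.72 N down at 0.66 m → arm 0.18 m, τ = 57.72 × 0.18 = 10.39 N·m counterclockwise.
Bag of cement: 33.3 × 9.8 = 326.3 N down at 1.04 m → arm 0.56 m, τ = 326.3 × 0.56 = 182.7 N·m counterclockwise.
Paint can: 6.92 × 9.8 = 67.82 N down at 1.7 m → arm 1.22 m, τ = 67.82 × 1.22 = 82.74 N·m counterclockwise.
Net load moment about support B = 330.3 N·m counterclockwise.
Reaction R at support A is upward at 2.347 m, arm 1.867 m → moment R × 1.867 clockwise.
Στ = 0 ⇒ R × 1.867 = 330.3 ⇒ R = 177 N.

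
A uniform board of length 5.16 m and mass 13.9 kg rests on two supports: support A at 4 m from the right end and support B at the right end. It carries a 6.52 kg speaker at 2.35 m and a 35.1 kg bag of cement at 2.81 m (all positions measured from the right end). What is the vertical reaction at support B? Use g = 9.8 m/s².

About support A:
Beam weight: 13.9 × 9.8 = 136.2 N down at 2.58 m → arm 1.42 m, τ = 136.2 × 1.42 = 193.4 N·m clockwise.
Speaker: 6.52 × 9.8 = 63.9 N down at 2.35 m → arm 1.65 m, τ = 63.9 × 1.65 = 105.4 N·m clockwise.
Bag of cement: 35.1 × 9.8 = 344 N down at 2.81 m → arm 1.19 m, τ = 344 × 1.19 = 409.4 N·m clockwise.
Net load moment about support A = 708.2 N·m clockwise.
Reaction R at support B is upward at 0 m, arm 4 m → moment R × 4 counterclockwise.
Στ = 0 ⇒ R × 4 = 708.2 ⇒ R = 177 N.

R_B ≈ 177 N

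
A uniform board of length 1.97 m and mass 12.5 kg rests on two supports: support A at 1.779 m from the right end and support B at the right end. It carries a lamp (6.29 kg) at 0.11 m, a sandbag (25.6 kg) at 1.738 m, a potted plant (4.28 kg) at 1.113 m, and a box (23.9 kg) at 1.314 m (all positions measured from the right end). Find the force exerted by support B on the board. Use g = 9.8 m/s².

About support A:
Beam weight: 12.5 × 9.8 = 122.5 N down at 0.985 m → arm 0.794 m, τ = 122.5 × 0.794 = 97.27 N·m clockwise.
Lamp: 6.29 × 9.8 = 61.64 N down at 0.11 m → arm 1.669 m, τ = 61.64 × 1.669 = 102.9 N·m clockwise.
Sandbag: 25.6 × 9.8 = 250.9 N down at 1.738 m → arm 0.041 m, τ = 250.9 × 0.041 = 10.29 N·m clockwise.
Potted plant: 4.28 × 9.8 = 41.94 N down at 1.113 m → arm 0.666 m, τ = 41.94 × 0.666 = 27.93 N·m clockwise.
Box: 23.9 × 9.8 = 234.2 N down at 1.314 m → arm 0.465 m, τ = 234.2 × 0.465 = 108.9 N·m clockwise.
Net load moment about support A = 347.3 N·m clockwise.
Reaction R at support B is upward at 0 m, arm 1.779 m → moment R × 1.779 counterclockwise.
Στ = 0 ⇒ R × 1.779 = 347.3 ⇒ R = 195 N.

R_B ≈ 195 N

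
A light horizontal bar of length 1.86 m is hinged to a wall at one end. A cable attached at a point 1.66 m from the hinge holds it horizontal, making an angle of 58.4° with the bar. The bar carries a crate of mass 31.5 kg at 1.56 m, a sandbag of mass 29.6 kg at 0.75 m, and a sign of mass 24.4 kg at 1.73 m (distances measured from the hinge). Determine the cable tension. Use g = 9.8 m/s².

T ≈ 787 N

Take moments about the hinge.
Crate: 31.5 × 9.8 = 308.7 N down at 1.56 m → arm 1.56 m, τ = 308.7 × 1.56 = 481.6 N·m clockwise.
Sandbag: 29.6 × 9.8 = 290.1 N down at 0.75 m → arm 0.75 m, τ = 290.1 × 0.75 = 217.6 N·m clockwise.
Sign: 24.4 × 9.8 = 239.1 N down at 1.73 m → arm 1.73 m, τ = 239.1 × 1.73 = 413.6 N·m clockwise.
Total clockwise load moment = 1113 N·m.
The cable tension T acts at 1.66 m; only its component perpendicular to the bar, T sinθ, produces torque. sin 58.4° = 0.8517.
For rotational equilibrium, T × 1.66 × 0.8517 = 1113, so T = 1113 / 1.414 = 787 N.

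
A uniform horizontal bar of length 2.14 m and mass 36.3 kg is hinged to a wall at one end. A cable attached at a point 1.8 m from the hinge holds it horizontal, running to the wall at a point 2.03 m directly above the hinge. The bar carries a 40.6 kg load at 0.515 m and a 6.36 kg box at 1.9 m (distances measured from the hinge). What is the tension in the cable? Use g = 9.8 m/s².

Take moments about the hinge.
Beam weight: 36.3 × 9.8 = 355.7 N down at 1.07 m → arm 1.07 m, τ = 355.7 × 1.07 = 380.6 N·m clockwise.
Load: 40.6 × 9.8 = 397.9 N down at 0.515 m → arm 0.515 m, τ = 397.9 × 0.515 = 204.9 N·m clockwise.
Box: 6.36 × 9.8 = 62.33 N down at 1.9 m → arm 1.9 m, τ = 62.33 × 1.9 = 118.4 N·m clockwise.
Total clockwise load moment = 703.9 N·m.
The cable tension T acts at 1.8 m; only its component perpendicular to the bar, T sinθ, produces torque. sinθ = h/√(h²+d²) = 2.03/√(2.03²+1.8²) = 0.7482.
Στ = 0 ⇒ T × 1.8 × 0.7482 = 703.9 ⇒ T = 703.9 / 1.347 = 523 N.

T ≈ 523 N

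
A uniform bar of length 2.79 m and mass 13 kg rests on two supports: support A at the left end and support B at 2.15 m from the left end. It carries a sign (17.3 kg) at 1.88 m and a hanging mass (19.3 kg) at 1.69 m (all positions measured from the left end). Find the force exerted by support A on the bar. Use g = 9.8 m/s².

Taking torques about support B:
Beam weight: 13 × 9.8 = 127.4 N down at 1.395 m → arm 0.755 m, τ = 127.4 × 0.755 = 96.19 N·m counterclockwise.
Sign: 17.3 × 9.8 = 169.5 N down at 1.88 m → arm 0.27 m, τ = 169.5 × 0.27 = 45.77 N·m counterclockwise.
Hanging mass: 19.3 × 9.8 = 189.1 N down at 1.69 m → arm 0.46 m, τ = 189.1 × 0.46 = 86.99 N·m counterclockwise.
Net load moment about support B = 228.9 N·m counterclockwise.
Reaction R at support A is upward at 0 m, arm 2.15 m → moment R × 2.15 clockwise.
Setting net torque to zero: R × 2.15 = 228.9 → R = 106 N.

R_A ≈ 106 N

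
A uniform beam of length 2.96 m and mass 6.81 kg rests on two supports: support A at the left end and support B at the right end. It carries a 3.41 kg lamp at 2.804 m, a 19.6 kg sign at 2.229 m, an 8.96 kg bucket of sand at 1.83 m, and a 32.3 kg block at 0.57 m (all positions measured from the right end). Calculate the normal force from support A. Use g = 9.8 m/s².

Taking torques about support B:
Beam weight: 6.81 × 9.8 = 66.74 N down at 1.48 m → arm 1.48 m, τ = 66.74 × 1.48 = 98.78 N·m counterclockwise.
Lamp: 3.41 × 9.8 = 33.42 N down at 2.804 m → arm 2.804 m, τ = 33.42 × 2.804 = 93.71 N·m counterclockwise.
Sign: 19.6 × 9.8 = 192.1 N down at 2.229 m → arm 2.229 m, τ = 192.1 × 2.229 = 428.2 N·m counterclockwise.
Bucket of sand: 8.96 × 9.8 = 87.81 N down at 1.83 m → arm 1.83 m, τ = 87.81 × 1.83 = 160.7 N·m counterclockwise.
Block: 32.3 × 9.8 = 316.5 N down at 0.57 m → arm 0.57 m, τ = 316.5 × 0.57 = 180.4 N·m counterclockwise.
Net load moment about support B = 961.8 N·m counterclockwise.
Reaction R at support A is upward at 2.96 m, arm 2.96 m → moment R × 2.96 clockwise.
Setting net torque to zero: R × 2.96 = 961.8 → R = 325 N.

R_A ≈ 325 N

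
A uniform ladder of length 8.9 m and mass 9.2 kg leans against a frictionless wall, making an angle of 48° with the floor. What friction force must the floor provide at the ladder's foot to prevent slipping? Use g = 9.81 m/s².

f ≈ 40.6 N

About the foot of the ladder:
Ladder weight 9.2×9.81 = 90.25 N acts at 4.45 m along the ladder; its horizontal arm is 4.45·cos48° = 2.978 m → τ = 268.8 N·m clockwise.
Wall normal N acts horizontally at the top; its moment arm is the height L sinθ = 8.9·sin48° = 6.614 m, counterclockwise.
For rotational equilibrium, N × 6.614 = 268.8, so N = 40.6 N.
ΣFx = 0: friction at the foot balances the wall's push, so f = N_wall = 40.6 N.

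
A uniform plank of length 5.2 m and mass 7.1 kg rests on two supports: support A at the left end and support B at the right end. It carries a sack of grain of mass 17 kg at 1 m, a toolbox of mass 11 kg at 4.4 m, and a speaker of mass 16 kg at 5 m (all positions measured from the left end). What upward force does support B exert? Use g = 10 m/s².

Taking torques about support A:
Beam weight: 7.1 × 10 = 71 N down at 2.6 m → arm 2.6 m, τ = 71 × 2.6 = 184.6 N·m clockwise.
Sack of grain: 17 × 10 = 170 N down at 1 m → arm 1 m, τ = 170 × 1 = 170 N·m clockwise.
Toolbox: 11 × 10 = 110 N down at 4.4 m → arm 4.4 m, τ = 110 × 4.4 = 484 N·m clockwise.
Speaker: 16 × 10 = 160 N down at 5 m → arm 5 m, τ = 160 × 5 = 800 N·m clockwise.
Net load moment about support A = 1639 N·m clockwise.
Reaction R at support B is upward at 5.2 m, arm 5.2 m → moment R × 5.2 counterclockwise.
For rotational equilibrium, R × 5.2 = 1639, so R = 315 N.

R_B ≈ 315 N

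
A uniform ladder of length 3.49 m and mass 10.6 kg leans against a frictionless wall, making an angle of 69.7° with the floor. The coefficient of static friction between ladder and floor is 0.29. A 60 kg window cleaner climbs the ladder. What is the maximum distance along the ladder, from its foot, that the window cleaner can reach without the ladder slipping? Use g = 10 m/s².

Taking torques about the foot of the ladder:
Ladder weight 10.6×10 = 106 N acts at 1.745 m along the ladder; its horizontal arm is 1.745·cos69.7° = 0.6054 m → τ = 64.17 N·m clockwise.
Window cleaner weight 60×10 = 600 N at distance d → arm d·cos69.7° → τ = 600·d·0.3469 clockwise.
Wall normal N at the top has arm L sinθ = 3.273 m counterclockwise, so Στ = 0 gives N·3.273 = 64.17 + 208.1·d.
ΣFy = 0 ⇒ N_floor = 706 N, so the maximum friction is μ_s·N_floor = 0.29×706 = 204.7 N. ΣFx = 0 ⇒ N_wall = f, so at the slipping point N = 204.7 N.
Substituting: 204.7×3.273 = 64.17 + 208.1·d ⇒ d = (670 − 64.17) / 208.1 = 2.91 m.

d ≈ 2.91 m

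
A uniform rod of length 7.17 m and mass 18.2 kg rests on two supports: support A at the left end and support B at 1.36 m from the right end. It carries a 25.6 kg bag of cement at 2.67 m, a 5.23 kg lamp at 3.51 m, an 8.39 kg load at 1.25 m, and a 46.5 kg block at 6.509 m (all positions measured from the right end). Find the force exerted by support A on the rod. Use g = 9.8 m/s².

R_A ≈ 546 N

Sum moments about support B (its reaction then has zero moment arm).
Beam weight: 18.2 × 9.8 = 178.4 N down at 3.585 m → arm 2.225 m, τ = 178.4 × 2.225 = 396.9 N·m counterclockwise.
Bag of cement: 25.6 × 9.8 = 250.9 N down at 2.67 m → arm 1.31 m, τ = 250.9 × 1.31 = 328.7 N·m counterclockwise.
Lamp: 5.23 × 9.8 = 51.25 N down at 3.51 m → arm 2.15 m, τ = 51.25 × 2.15 = 110.2 N·m counterclockwise.
Load: 8.39 × 9.8 = 82.22 N down at 1.25 m → arm 0.11 m, τ = 82.22 × 0.11 = 9.044 N·m clockwise.
Block: 46.5 × 9.8 = 455.7 N down at 6.509 m → arm 5.149 m, τ = 455.7 × 5.149 = 2346 N·m counterclockwise.
Net load moment about support B = 3173 N·m counterclockwise.
Reaction R at support A is upward at 7.17 m, arm 5.81 m → moment R × 5.81 clockwise.
For rotational equilibrium, R × 5.81 = 3173, so R = 546 N.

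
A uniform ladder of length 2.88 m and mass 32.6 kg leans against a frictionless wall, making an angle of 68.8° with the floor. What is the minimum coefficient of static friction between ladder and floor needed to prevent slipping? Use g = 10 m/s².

Taking torques about the foot of the ladder:
Ladder weight 32.6×10 = 326 N acts at 1.44 m along the ladder; its horizontal arm is 1.44·cos68.8° = 0.5207 m → τ = 169.7 N·m clockwise.
Wall normal N acts horizontally at the top; its moment arm is the height L sinθ = 2.88·sin68.8° = 2.685 m, counterclockwise.
Στ = 0 ⇒ N × 2.685 = 169.7 ⇒ N = 63.2 N.
ΣFx = 0 ⇒ f = N_wall = 63.2 N. ΣFy = 0 ⇒ N_floor = 326 N.
μ_min = f / N_floor = 63.2 / 326 = 0.194.

μ_min ≈ 0.194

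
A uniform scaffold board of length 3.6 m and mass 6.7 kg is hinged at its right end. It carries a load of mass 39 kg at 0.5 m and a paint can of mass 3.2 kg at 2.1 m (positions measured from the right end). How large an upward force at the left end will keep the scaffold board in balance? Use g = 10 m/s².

F ≈ 106 N

Sum moments about the right end (the unknown pivot reaction has zero arm there).
Beam weight: 6.7 × 10 = 67 N down at 1.8 m → arm 1.8 m, τ = 67 × 1.8 = 120.6 N·m counterclockwise.
Load: 39 × 10 = 390 N down at 0.5 m → arm 0.5 m, τ = 390 × 0.5 = 195 N·m counterclockwise.
Paint can: 3.2 × 10 = 32 N down at 2.1 m → arm 2.1 m, τ = 32 × 2.1 = 67.2 N·m counterclockwise.
Net moment of the loads = 382.8 N·m counterclockwise.
The upward force F acts at the left end, arm 3.6 m, giving F × 3.6 clockwise.
For rotational equilibrium, F × 3.6 = 382.8, so F = 382.8 / 3.6 = 106 N.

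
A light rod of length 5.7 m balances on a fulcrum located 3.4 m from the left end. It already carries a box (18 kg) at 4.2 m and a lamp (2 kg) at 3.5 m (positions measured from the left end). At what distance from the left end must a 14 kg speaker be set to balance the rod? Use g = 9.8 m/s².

Sum moments about the fulcrum (at 3.4 m from the left end) (the support reaction has zero arm there).
Box: 18 × 9.8 = 176.4 N down at 4.2 m → arm 0.8 m, τ = 176.4 × 0.8 = 141.1 N·m clockwise.
Lamp: 2 × 9.8 = 19.6 N down at 3.5 m → arm 0.1 m, τ = 19.6 × 0.1 = 1.96 N·m clockwise.
Net moment of existing loads = 143.1 N·m clockwise.
The speaker weighs 14 × 9.8 = 137.2 N and must supply an equal counterclockwise moment, so its lever arm about the fulcrum is 143.1 / 137.2 = 1.04 m.
That puts it at 3.4 − 1.04 = 2.36 m from the left end.

x ≈ 2.36 m from the left end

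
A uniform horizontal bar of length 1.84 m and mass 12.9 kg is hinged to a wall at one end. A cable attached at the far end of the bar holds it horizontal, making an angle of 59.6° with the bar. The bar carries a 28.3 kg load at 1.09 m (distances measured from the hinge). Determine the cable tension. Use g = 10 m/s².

Taking torques about the hinge:
Beam weight: 12.9 × 10 = 129 N down at 0.92 m → arm 0.92 m, τ = 129 × 0.92 = 118.7 N·m clockwise.
Load: 28.3 × 10 = 283 N down at 1.09 m → arm 1.09 m, τ = 283 × 1.09 = 308.5 N·m clockwise.
Total clockwise load moment = 427.2 N·m.
The cable tension T acts at 1.84 m; only its component perpendicular to the bar, T sinθ, produces torque. sin 59.6° = 0.8625.
Balancing moments: T × 1.84 × 0.8625 = 427.2, giving T = 427.2 / 1.587 = 269 N.

T ≈ 269 N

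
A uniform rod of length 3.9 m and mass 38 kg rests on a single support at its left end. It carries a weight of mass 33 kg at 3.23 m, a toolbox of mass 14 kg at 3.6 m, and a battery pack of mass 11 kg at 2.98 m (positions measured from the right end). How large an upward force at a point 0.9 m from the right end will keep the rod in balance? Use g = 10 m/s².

F ≈ 368 N

Take moments about the left end.
Beam weight: 38 × 10 = 380 N down at 1.95 m → arm 1.95 m, τ = 380 × 1.95 = 741 N·m clockwise.
Weight: 33 × 10 = 330 N down at 3.23 m → arm 0.67 m, τ = 330 × 0.67 = 221.1 N·m clockwise.
Toolbox: 14 × 10 = 140 N down at 3.6 m → arm 0.3 m, τ = 140 × 0.3 = 42 N·m clockwise.
Battery pack: 11 × 10 = 110 N down at 2.98 m → arm 0.92 m, τ = 110 × 0.92 = 101.2 N·m clockwise.
Net moment of the loads = 1105 N·m clockwise.
The upward force F acts at a point 0.9 m from the right end, arm 3 m, giving F × 3 counterclockwise.
Balancing moments: F × 3 = 1105, giving F = 1105 / 3 = 368 N.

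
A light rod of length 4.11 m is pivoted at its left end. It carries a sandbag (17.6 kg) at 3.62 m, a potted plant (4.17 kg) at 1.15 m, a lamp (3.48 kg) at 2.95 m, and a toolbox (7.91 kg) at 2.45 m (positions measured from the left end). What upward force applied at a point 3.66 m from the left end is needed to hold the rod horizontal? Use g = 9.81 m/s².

Taking torques about the left end:
Sandbag: 17.6 × 9.81 = 172.7 N down at 3.62 m → arm 3.62 m, τ = 172.7 × 3.62 = 625.2 N·m clockwise.
Potted plant: 4.17 × 9.81 = 40.91 N down at 1.15 m → arm 1.15 m, τ = 40.91 × 1.15 = 47.05 N·m clockwise.
Lamp: 3.48 × 9.81 = 34.14 N down at 2.95 m → arm 2.95 m, τ = 34.14 × 2.95 = 100.7 N·m clockwise.
Toolbox: 7.91 × 9.81 = 77.6 N down at 2.45 m → arm 2.45 m, τ = 77.6 × 2.45 = 190.1 N·m clockwise.
Net moment of the loads = 963.1 N·m clockwise.
The upward force F acts at a point 3.66 m from the left end, arm 3.66 m, giving F × 3.66 counterclockwise.
Στ = 0 ⇒ F × 3.66 = 963.1 ⇒ F = 963.1 / 3.66 = 263 N.

F ≈ 263 N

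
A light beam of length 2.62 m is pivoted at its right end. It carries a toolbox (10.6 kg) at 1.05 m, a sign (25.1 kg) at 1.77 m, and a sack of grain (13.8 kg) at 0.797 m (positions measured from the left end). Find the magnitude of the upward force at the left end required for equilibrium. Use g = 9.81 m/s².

Sum moments about the right end (the unknown pivot reaction has zero arm there).
Toolbox: 10.6 × 9.81 = 104 N down at 1.05 m → arm 1.57 m, τ = 104 × 1.57 = 163.3 N·m counterclockwise.
Sign: 25.1 × 9.81 = 246.2 N down at 1.77 m → arm 0.85 m, τ = 246.2 × 0.85 = 209.3 N·m counterclockwise.
Sack of grain: 13.8 × 9.81 = 135.4 N down at 0.797 m → arm 1.823 m, τ = 135.4 × 1.823 = 246.8 N·m counterclockwise.
Net moment of the loads = 619.4 N·m counterclockwise.
The upward force F acts at the left end, arm 2.62 m, giving F × 2.62 clockwise.
Balancing moments: F × 2.62 = 619.4, giving F = 619.4 / 2.62 = 236 N.

F ≈ 236 N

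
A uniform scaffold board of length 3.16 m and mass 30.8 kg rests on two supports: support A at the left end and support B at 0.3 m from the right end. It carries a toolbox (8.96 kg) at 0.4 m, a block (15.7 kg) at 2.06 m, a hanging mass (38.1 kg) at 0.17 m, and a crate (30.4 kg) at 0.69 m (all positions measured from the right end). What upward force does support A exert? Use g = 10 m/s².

About support B:
Beam weight: 30.8 × 10 = 308 N down at 1.58 m → arm 1.28 m, τ = 308 × 1.28 = 394.2 N·m counterclockwise.
Toolbox: 8.96 × 10 = 89.6 N down at 0.4 m → arm 0.1 m, τ = 89.6 × 0.1 = 8.96 N·m counterclockwise.
Block: 15.7 × 10 = 157 N down at 2.06 m → arm 1.76 m, τ = 157 × 1.76 = 276.3 N·m counterclockwise.
Hanging mass: 38.1 × 10 = 381 N down at 0.17 m → arm 0.13 m, τ = 381 × 0.13 = 49.53 N·m clockwise.
Crate: 30.4 × 10 = 304 N down at 0.69 m → arm 0.39 m, τ = 304 × 0.39 = 118.6 N·m counterclockwise.
Net load moment about support B = 748.5 N·m counterclockwise.
Reaction R at support A is upward at 3.16 m, arm 2.86 m → moment R × 2.86 clockwise.
For rotational equilibrium, R × 2.86 = 748.5, so R = 262 N.

R_A ≈ 262 N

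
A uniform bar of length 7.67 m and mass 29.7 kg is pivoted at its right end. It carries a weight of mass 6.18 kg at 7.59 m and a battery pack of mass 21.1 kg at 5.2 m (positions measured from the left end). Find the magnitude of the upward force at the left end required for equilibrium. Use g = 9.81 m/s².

Taking torques about the right end:
Beam weight: 29.7 × 9.81 = 291.4 N down at 3.835 m → arm 3.835 m, τ = 291.4 × 3.835 = 1118 N·m counterclockwise.
Weight: 6.18 × 9.81 = 60.63 N down at 7.59 m → arm 0.08 m, τ = 60.63 × 0.08 = 4.85 N·m counterclockwise.
Battery pack: 21.1 × 9.81 = 207 N down at 5.2 m → arm 2.47 m, τ = 207 × 2.47 = 511.3 N·m counterclockwise.
Net moment of the loads = 1634 N·m counterclockwise.
The upward force F acts at the left end, arm 7.67 m, giving F × 7.67 clockwise.
Στ = 0 ⇒ F × 7.67 = 1634 ⇒ F = 1634 / 7.67 = 213 N.

F ≈ 213 N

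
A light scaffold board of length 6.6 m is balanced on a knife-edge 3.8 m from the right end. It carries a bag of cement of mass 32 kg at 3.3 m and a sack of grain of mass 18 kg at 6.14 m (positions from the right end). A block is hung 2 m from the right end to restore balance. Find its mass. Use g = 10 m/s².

m ≈ 14.5 kg

Choose the knife-edge (at 3.8 m from the right end) as the axis so the support reaction has zero arm there.
Bag of cement: 32 × 10 = 320 N down at 3.3 m → arm 0.5 m, τ = 320 × 0.5 = 160 N·m clockwise.
Sack of grain: 18 × 10 = 180 N down at 6.14 m → arm 2.34 m, τ = 180 × 2.34 = 421.2 N·m counterclockwise.
Net moment of known loads = 261.2 N·m counterclockwise.
An unknown mass m at 2 m has arm 1.8 m; its moment is m·g·1.8 clockwise.
For rotational equilibrium, m × 10 × 1.8 = 261.2, so m = 261.2 / (10 × 1.8) = 14.5 kg.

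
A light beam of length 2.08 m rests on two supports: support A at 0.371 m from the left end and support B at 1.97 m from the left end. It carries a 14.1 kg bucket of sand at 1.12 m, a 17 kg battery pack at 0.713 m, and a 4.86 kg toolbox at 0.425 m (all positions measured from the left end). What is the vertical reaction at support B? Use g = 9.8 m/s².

R_B ≈ 102 N

Taking torques about support A:
Bucket of sand: 14.1 × 9.8 = 138.2 N down at 1.12 m → arm 0.749 m, τ = 138.2 × 0.749 = 103.5 N·m clockwise.
Battery pack: 17 × 9.8 = 166.6 N down at 0.713 m → arm 0.342 m, τ = 166.6 × 0.342 = 56.98 N·m clockwise.
Toolbox: 4.86 × 9.8 = 47.63 N down at 0.425 m → arm 0.054 m, τ = 47.63 × 0.054 = 2.572 N·m clockwise.
Net load moment about support A = 163.1 N·m clockwise.
Reaction R at support B is upward at 1.97 m, arm 1.599 m → moment R × 1.599 counterclockwise.
Setting net torque to zero: R × 1.599 = 163.1 → R = 102 N.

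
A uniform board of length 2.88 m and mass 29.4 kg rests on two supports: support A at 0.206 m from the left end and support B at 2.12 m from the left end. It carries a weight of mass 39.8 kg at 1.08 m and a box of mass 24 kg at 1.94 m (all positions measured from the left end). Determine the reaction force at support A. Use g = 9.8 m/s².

R_A ≈ 336 N

About support B:
Beam weight: 29.4 × 9.8 = 288.1 N down at 1.44 m → arm 0.68 m, τ = 288.1 × 0.68 = 195.9 N·m counterclockwise.
Weight: 39.8 × 9.8 = 390 N down at 1.08 m → arm 1.04 m, τ = 390 × 1.04 = 405.6 N·m counterclockwise.
Box: 24 × 9.8 = 235.2 N down at 1.94 m → arm 0.18 m, τ = 235.2 × 0.18 = 42.34 N·m counterclockwise.
Net load moment about support B = 643.8 N·m counterclockwise.
Reaction R at support A is upward at 0.206 m, arm 1.914 m → moment R × 1.914 clockwise.
Balancing moments: R × 1.914 = 643.8, giving R = 336 N.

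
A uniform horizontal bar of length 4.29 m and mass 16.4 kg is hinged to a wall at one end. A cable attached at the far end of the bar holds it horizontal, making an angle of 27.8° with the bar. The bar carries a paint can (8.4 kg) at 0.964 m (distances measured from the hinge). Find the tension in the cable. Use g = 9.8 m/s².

T ≈ 212 N

About the hinge:
Beam weight: 16.4 × 9.8 = 160.7 N down at 2.145 m → arm 2.145 m, τ = 160.7 × 2.145 = 344.7 N·m clockwise.
Paint can: 8.4 × 9.8 = 82.32 N down at 0.964 m → arm 0.964 m, τ = 82.32 × 0.964 = 79.36 N·m clockwise.
Total clockwise load moment = 424.1 N·m.
The cable tension T acts at 4.29 m; only its component perpendicular to the bar, T sinθ, produces torque. sin 27.8° = 0.4664.
For rotational equilibrium, T × 4.29 × 0.4664 = 424.1, so T = 424.1 / 2.001 = 212 N.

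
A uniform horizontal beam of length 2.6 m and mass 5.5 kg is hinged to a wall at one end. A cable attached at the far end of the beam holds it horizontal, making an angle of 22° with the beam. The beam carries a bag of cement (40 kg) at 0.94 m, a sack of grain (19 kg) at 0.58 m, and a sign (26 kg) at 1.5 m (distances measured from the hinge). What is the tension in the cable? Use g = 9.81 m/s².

T ≈ 955 N

Sum moments about the hinge (the unknown hinge reaction has zero arm there).
Beam weight: 5.5 × 9.81 = 53.96 N down at 1.3 m → arm 1.3 m, τ = 53.96 × 1.3 = 70.15 N·m clockwise.
Bag of cement: 40 × 9.81 = 392.4 N down at 0.94 m → arm 0.94 m, τ = 392.4 × 0.94 = 368.9 N·m clockwise.
Sack of grain: 19 × 9.81 = 186.4 N down at 0.58 m → arm 0.58 m, τ = 186.4 × 0.58 = 108.1 N·m clockwise.
Sign: 26 × 9.81 = 255.1 N down at 1.5 m → arm 1.5 m, τ = 255.1 × 1.5 = 382.6 N·m clockwise.
Total clockwise load moment = 929.8 N·m.
The cable tension T acts at 2.6 m; only its component perpendicular to the beam, T sinθ, produces torque. sin 22° = 0.3746.
Setting net torque to zero: T × 2.6 × 0.3746 = 929.8 → T = 929.8 / 0.974 = 955 N.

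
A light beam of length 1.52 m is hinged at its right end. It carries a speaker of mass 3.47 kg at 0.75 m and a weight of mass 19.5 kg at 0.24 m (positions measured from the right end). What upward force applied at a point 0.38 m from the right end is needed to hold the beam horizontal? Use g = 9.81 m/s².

Taking torques about the right end:
Speaker: 3.47 × 9.81 = 34.04 N down at 0.75 m → arm 0.75 m, τ = 34.04 × 0.75 = 25.53 N·m counterclockwise.
Weight: 19.5 × 9.81 = 191.3 N down at 0.24 m → arm 0.24 m, τ = 191.3 × 0.24 = 45.91 N·m counterclockwise.
Net moment of the loads = 71.44 N·m counterclockwise.
The upward force F acts at a point 0.38 m from the right end, arm 0.38 m, giving F × 0.38 clockwise.
Στ = 0 ⇒ F × 0.38 = 71.44 ⇒ F = 71.44 / 0.38 = 188 N.

F ≈ 188 N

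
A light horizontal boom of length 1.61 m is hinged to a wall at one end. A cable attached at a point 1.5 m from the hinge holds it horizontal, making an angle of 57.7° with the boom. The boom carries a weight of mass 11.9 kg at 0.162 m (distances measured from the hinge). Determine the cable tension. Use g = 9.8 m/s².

T ≈ 14.9 N

About the hinge:
Weight: 11.9 × 9.8 = 116.6 N down at 0.162 m → arm 0.162 m, τ = 116.6 × 0.162 = 18.89 N·m clockwise.
Total clockwise load moment = 18.89 N·m.
The cable tension T acts at 1.5 m; only its component perpendicular to the boom, T sinθ, produces torque. sin 57.7° = 0.8453.
Στ = 0 ⇒ T × 1.5 × 0.8453 = 18.89 ⇒ T = 18.89 / 1.268 = 14.9 N.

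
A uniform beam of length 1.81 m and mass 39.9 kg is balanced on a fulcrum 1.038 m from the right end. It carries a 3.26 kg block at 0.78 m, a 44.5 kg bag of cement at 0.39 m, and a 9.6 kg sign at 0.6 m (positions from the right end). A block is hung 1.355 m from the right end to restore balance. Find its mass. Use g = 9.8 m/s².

m ≈ 124 kg

Sum moments about the fulcrum (at 1.038 m from the right end) (the support reaction has zero arm there).
Beam weight: 39.9 × 9.8 = 391 N down at 0.905 m → arm 0.133 m, τ = 391 × 0.133 = 52 N·m clockwise.
Block: 3.26 × 9.8 = 31.95 N down at 0.78 m → arm 0.258 m, τ = 31.95 × 0.258 = 8.243 N·m clockwise.
Bag of cement: 44.5 × 9.8 = 436.1 N down at 0.39 m → arm 0.648 m, τ = 436.1 × 0.648 = 282.6 N·m clockwise.
Sign: 9.6 × 9.8 = 94.08 N down at 0.6 m → arm 0.438 m, τ = 94.08 × 0.438 = 41.21 N·m clockwise.
Net moment of known loads = 384.1 N·m clockwise.
An unknown mass m at 1.355 m has arm 0.317 m; its moment is m·g·0.317 counterclockwise.
Balancing moments: m × 9.8 × 0.317 = 384.1, giving m = 384.1 / (9.8 × 0.317) = 124 kg.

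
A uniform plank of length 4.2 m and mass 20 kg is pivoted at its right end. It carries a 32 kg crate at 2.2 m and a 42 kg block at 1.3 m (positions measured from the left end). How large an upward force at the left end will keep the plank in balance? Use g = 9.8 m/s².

About the right end:
Beam weight: 20 × 9.8 = 196 N down at 2.1 m → arm 2.1 m, τ = 196 × 2.1 = 411.6 N·m counterclockwise.
Crate: 32 × 9.8 = 313.6 N down at 2.2 m → arm 2 m, τ = 313.6 × 2 = 627.2 N·m counterclockwise.
Block: 42 × 9.8 = 411.6 N down at 1.3 m → arm 2.9 m, τ = 411.6 × 2.9 = 1194 N·m counterclockwise.
Net moment of the loads = 2233 N·m counterclockwise.
The upward force F acts at the left end, arm 4.2 m, giving F × 4.2 clockwise.
Balancing moments: F × 4.2 = 2233, giving F = 2233 / 4.2 = 532 N.

F ≈ 532 N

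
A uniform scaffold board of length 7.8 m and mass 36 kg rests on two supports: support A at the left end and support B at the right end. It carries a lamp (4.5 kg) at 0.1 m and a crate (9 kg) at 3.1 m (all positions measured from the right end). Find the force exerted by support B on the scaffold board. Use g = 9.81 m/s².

R_B ≈ 273 N

Choose support A as the axis so its reaction then has zero moment arm.
Beam weight: 36 × 9.81 = 353.2 N down at 3.9 m → arm 3.9 m, τ = 353.2 × 3.9 = 1377 N·m clockwise.
Lamp: 4.5 × 9.81 = 44.15 N down at 0.1 m → arm 7.7 m, τ = 44.15 × 7.7 = 340 N·m clockwise.
Crate: 9 × 9.81 = 88.29 N down at 3.1 m → arm 4.7 m, τ = 88.29 × 4.7 = 415 N·m clockwise.
Net load moment about support A = 2132 N·m clockwise.
Reaction R at support B is upward at 0 m, arm 7.8 m → moment R × 7.8 counterclockwise.
Στ = 0 ⇒ R × 7.8 = 2132 ⇒ R = 273 N.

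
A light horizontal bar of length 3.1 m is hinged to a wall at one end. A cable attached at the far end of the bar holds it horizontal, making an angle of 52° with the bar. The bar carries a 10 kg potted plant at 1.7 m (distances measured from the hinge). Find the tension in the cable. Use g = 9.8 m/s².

T ≈ 68.2 N

Sum moments about the hinge (the unknown hinge reaction has zero arm there).
Potted plant: 10 × 9.8 = 98 N down at 1.7 m → arm 1.7 m, τ = 98 × 1.7 = 166.6 N·m clockwise.
Total clockwise load moment = 166.6 N·m.
The cable tension T acts at 3.1 m; only its component perpendicular to the bar, T sinθ, produces torque. sin 52° = 0.788.
For rotational equilibrium, T × 3.1 × 0.788 = 166.6, so T = 166.6 / 2.443 = 68.2 N.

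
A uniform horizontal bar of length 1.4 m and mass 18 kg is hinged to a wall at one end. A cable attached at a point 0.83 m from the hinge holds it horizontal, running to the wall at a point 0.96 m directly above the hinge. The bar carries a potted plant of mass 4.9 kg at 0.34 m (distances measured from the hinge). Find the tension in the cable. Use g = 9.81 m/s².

T ≈ 223 N

Sum moments about the hinge (the unknown hinge reaction has zero arm there).
Beam weight: 18 × 9.81 = 176.6 N down at 0.7 m → arm 0.7 m, τ = 176.6 × 0.7 = 123.6 N·m clockwise.
Potted plant: 4.9 × 9.81 = 48.07 N down at 0.34 m → arm 0.34 m, τ = 48.07 × 0.34 = 16.34 N·m clockwise.
Total clockwise load moment = 139.9 N·m.
The cable tension T acts at 0.83 m; only its component perpendicular to the bar, T sinθ, produces torque. sinθ = h/√(h²+d²) = 0.96/√(0.96²+0.83²) = 0.7565.
Στ = 0 ⇒ T × 0.83 × 0.7565 = 139.9 ⇒ T = 139.9 / 0.6279 = 223 N.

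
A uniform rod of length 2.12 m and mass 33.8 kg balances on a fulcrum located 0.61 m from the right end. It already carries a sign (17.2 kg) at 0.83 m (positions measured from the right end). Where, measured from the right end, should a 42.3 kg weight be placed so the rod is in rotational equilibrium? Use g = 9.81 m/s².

x ≈ 0.161 m from the right end

About the fulcrum (at 0.61 m from the right end):
Beam weight: 33.8 × 9.81 = 331.6 N down at 1.06 m → arm 0.45 m, τ = 331.6 × 0.45 = 149.2 N·m counterclockwise.
Sign: 17.2 × 9.81 = 168.7 N down at 0.83 m → arm 0.22 m, τ = 168.7 × 0.22 = 37.11 N·m counterclockwise.
Net moment of existing loads = 186.3 N·m counterclockwise.
The weight weighs 42.3 × 9.81 = 415 N and must supply an equal clockwise moment, so its lever arm about the fulcrum is 186.3 / 415 = 0.449 m.
That puts it at 0.61 − 0.449 = 0.161 m from the right end.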